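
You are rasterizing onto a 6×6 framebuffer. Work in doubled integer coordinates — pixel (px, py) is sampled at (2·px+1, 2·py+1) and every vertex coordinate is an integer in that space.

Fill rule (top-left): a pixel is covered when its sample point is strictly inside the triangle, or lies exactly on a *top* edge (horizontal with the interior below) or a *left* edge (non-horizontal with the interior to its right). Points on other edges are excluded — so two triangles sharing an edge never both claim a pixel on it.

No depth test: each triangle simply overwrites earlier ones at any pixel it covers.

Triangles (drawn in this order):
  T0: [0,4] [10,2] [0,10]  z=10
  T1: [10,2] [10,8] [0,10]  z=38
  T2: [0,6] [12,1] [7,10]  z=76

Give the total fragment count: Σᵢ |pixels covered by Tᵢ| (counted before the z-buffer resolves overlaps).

T0:
  2·area = 60
  edge (0, 4)→(10, 2): d=(10,-2) top-left  bias=+0
  edge (10, 2)→(0, 10): d=(-10,8) right/bottom  bias=-1
  edge (0, 10)→(0, 4): d=(0,-6) top-left  bias=+0
    (2,1)@(5, 3): e=[0,30,30] → #  [on edge]
    (3,1)@(7, 3): e=[4,14,42] → #
    (4,1)@(9, 3): e=[8,-2,54] → ·
    (0,2)@(1, 5): e=[12,42,6] → #
    (1,2)@(3, 5): e=[16,26,18] → #
    (3,2)@(7, 5): e=[24,-6,42] → ·
    (0,3)@(1, 7): e=[32,22,6] → #
    (2,3)@(5, 7): e=[40,-10,30] → ·
    (0,4)@(1, 9): e=[52,2,6] → #
    (1,4)@(3, 9): e=[56,-14,18] → ·
    (0,5)@(1, 11): e=[72,-18,6] → ·
  covered (8 px):
    · · · · · ·
    · · # # · ·
    # # # · · ·
    # # · · · ·
    # · · · · ·
    · · · · · ·
T1:
  2·area = 60
  edge (10, 2)→(10, 8): d=(0,6) right/bottom  bias=-1
  edge (10, 8)→(0, 10): d=(-10,2) right/bottom  bias=-1
  edge (0, 10)→(10, 2): d=(10,-8) top-left  bias=+0
    (4,1)@(9, 3): e=[6,52,2] → #
    (5,1)@(11, 3): e=[-6,48,18] → ·
    (3,2)@(7, 5): e=[18,36,6] → #
    (5,2)@(11, 5): e=[-6,28,38] → ·
    (2,3)@(5, 7): e=[30,20,10] → #
    (5,3)@(11, 7): e=[-6,8,58] → ·
    (1,4)@(3, 9): e=[42,4,14] → #
    (2,4)@(5, 9): e=[30,0,30] → ·  [on edge]
    (3,4)@(7, 9): e=[18,-4,46] → ·
    (4,4)@(9, 9): e=[6,-8,62] → ·
    (1,5)@(3, 11): e=[42,-16,34] → ·
  covered (7 px):
    · · · · · ·
    · · · · # ·
    · · · # # ·
    · · # # # ·
    · # · · · ·
    · · · · · ·
T2:
  2·area = 83
  edge (0, 6)→(12, 1): d=(12,-5) top-left  bias=+0
  edge (12, 1)→(7, 10): d=(-5,9) right/bottom  bias=-1
  edge (7, 10)→(0, 6): d=(-7,-4) top-left  bias=+0
    (4,1)@(9, 3): e=[9,17,57] → #
    (5,1)@(11, 3): e=[19,-1,65] → ·
    (1,2)@(3, 5): e=[3,61,19] → #
    (2,2)@(5, 5): e=[13,43,27] → #
    (3,2)@(7, 5): e=[23,25,35] → #
    (5,2)@(11, 5): e=[43,-11,51] → ·
    (1,3)@(3, 7): e=[27,51,5] → #
    (4,3)@(9, 7): e=[57,-3,29] → ·
    (1,4)@(3, 9): e=[51,41,-9] → ·
    (2,4)@(5, 9): e=[61,23,-1] → ·
    (3,4)@(7, 9): e=[71,5,7] → #
    (4,4)@(9, 9): e=[81,-13,15] → ·
  covered (9 px):
    · · · · · ·
    · · · · # ·
    · # # # # ·
    · # # # · ·
    · · · # · ·
    · · · · · ·

Final: 24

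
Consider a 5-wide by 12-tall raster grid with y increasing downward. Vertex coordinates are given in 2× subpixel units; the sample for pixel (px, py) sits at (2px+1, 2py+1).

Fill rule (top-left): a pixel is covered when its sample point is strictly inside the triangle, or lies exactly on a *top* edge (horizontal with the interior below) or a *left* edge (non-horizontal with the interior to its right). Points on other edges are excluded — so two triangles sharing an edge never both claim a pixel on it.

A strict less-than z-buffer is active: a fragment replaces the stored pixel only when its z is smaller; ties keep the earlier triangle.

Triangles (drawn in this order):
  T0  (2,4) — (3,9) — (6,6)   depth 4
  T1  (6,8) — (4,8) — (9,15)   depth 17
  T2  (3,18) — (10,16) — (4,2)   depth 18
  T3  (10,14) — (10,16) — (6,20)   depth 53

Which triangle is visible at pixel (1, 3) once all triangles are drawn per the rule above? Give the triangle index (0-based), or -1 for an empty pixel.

T0:
  2·area = 18  (B↔C swapped to make it positive)
  edge (2, 4)→(6, 6): d=(4,2) right/bottom  bias=-1
  edge (6, 6)→(3, 9): d=(-3,3) right/bottom  bias=-1
  edge (3, 9)→(2, 4): d=(-1,-5) top-left  bias=+0
    (4,1)@(9, 3): e=[-18,0,36] → ·  [on edge]
    (1,2)@(3, 5): e=[2,12,4] → █
    (2,2)@(5, 5): e=[-2,6,14] → ·
    (3,2)@(7, 5): e=[-6,0,24] → ·  [on edge]
    (1,3)@(3, 7): e=[10,6,2] → █
    (2,3)@(5, 7): e=[6,0,12] → ·  [on edge]
    (1,4)@(3, 9): e=[18,0,0] → ·  [on edge]
    (0,5)@(1, 11): e=[30,0,-12] → ·  [on edge]
    (2,9)@(5, 19): e=[54,-36,0] → ·  [on edge]
  covered (2 px):
    · · · · ·
    · · · · ·
    · █ · · ·
    · █ · · ·
    · · · · ·
    · · · · ·
    · · · · ·
    · · · · ·
    · · · · ·
    · · · · ·
    · · · · ·
    · · · · ·
T1:
  2·area = 14  (B↔C swapped to make it positive)
  edge (6, 8)→(9, 15): d=(3,7) right/bottom  bias=-1
  edge (9, 15)→(4, 8): d=(-5,-7) top-left  bias=+0
  edge (4, 8)→(6, 8): d=(2,0) top-left  bias=+0
    (1,0)@(3, 1): e=[0,28,-14] → ·  [on edge]
    (2,4)@(5, 9): e=[10,2,2] → █
    (3,4)@(7, 9): e=[-4,16,2] → ·
    (2,5)@(5, 11): e=[16,-8,6] → ·
    (3,5)@(7, 11): e=[2,6,6] → █
    (4,5)@(9, 11): e=[-12,20,6] → ·
    (3,6)@(7, 13): e=[8,-4,10] → ·
    (4,7)@(9, 15): e=[0,0,14] → ·  [on edge]
  covered (2 px):
    · · · · ·
    · · · · ·
    · · · · ·
    · · · · ·
    · · █ · ·
    · · · █ ·
    · · · · ·
    · · · · ·
    · · · · ·
    · · · · ·
    · · · · ·
    · · · · ·
T2:
  2·area = 110  (B↔C swapped to make it positive)
  edge (3, 18)→(4, 2): d=(1,-16) top-left  bias=+0
  edge (4, 2)→(10, 16): d=(6,14) right/bottom  bias=-1
  edge (10, 16)→(3, 18): d=(-7,2) right/bottom  bias=-1
    (2,2)@(5, 5): e=[19,4,87] → █
    (3,2)@(7, 5): e=[51,-24,83] → ·
    (2,3)@(5, 7): e=[21,16,73] → █
    (3,3)@(7, 7): e=[53,-12,69] → ·
    (2,4)@(5, 9): e=[23,28,59] → █
    (3,4)@(7, 9): e=[55,0,55] → ·  [on edge]
    (2,5)@(5, 11): e=[25,40,45] → █
    (3,5)@(7, 11): e=[57,12,41] → █
    (4,5)@(9, 11): e=[89,-16,37] → ·
    (2,6)@(5, 13): e=[27,52,31] → █
    (4,6)@(9, 13): e=[91,-4,23] → ·
    (2,7)@(5, 15): e=[29,64,17] → █
  covered (11 px):
    · · · · ·
    · · · · ·
    · · █ · ·
    · · █ · ·
    · · █ · ·
    · · █ █ ·
    · · █ █ ·
    · · █ █ █
    · · █ · ·
    · · · · ·
    · · · · ·
    · · · · ·
T3:
  2·area = 8
  edge (10, 14)→(10, 16): d=(0,2) right/bottom  bias=-1
  edge (10, 16)→(6, 20): d=(-4,4) right/bottom  bias=-1
  edge (6, 20)→(10, 14): d=(4,-6) top-left  bias=+0
    (4,8)@(9, 17): e=[2,0,6] → ·  [on edge]
    (3,9)@(7, 19): e=[6,0,2] → ·  [on edge]
    (2,10)@(5, 21): e=[10,0,-2] → ·  [on edge]
    (1,11)@(3, 23): e=[14,0,-6] → ·  [on edge]
  covered (0 px):
    · · · · ·
    · · · · ·
    · · · · ·
    · · · · ·
    · · · · ·
    · · · · ·
    · · · · ·
    · · · · ·
    · · · · ·
    · · · · ·
    · · · · ·
    · · · · ·

Z-buffer (winner per pixel, '.' = empty):
  . . . . .
  . . . . .
  . 0 2 . .
  . 0 2 . .
  . . 1 . .
  . . 2 1 .
  . . 2 2 .
  . . 2 2 2
  . . 2 . .
  . . . . .
  . . . . .
  . . . . .

Answer: 0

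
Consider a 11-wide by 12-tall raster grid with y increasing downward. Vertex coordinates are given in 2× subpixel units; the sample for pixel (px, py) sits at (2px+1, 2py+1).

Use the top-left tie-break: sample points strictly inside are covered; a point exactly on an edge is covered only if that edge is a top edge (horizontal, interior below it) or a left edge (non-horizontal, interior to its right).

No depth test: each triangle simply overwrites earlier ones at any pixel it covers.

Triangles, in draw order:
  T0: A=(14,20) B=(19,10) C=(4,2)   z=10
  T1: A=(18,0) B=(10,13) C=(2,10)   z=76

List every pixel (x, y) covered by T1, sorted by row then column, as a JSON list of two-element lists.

T0:
  2·area = 190  (B↔C swapped to make it positive)
  edge (14, 20)→(4, 2): d=(-10,-18) top-left  bias=+0
  edge (4, 2)→(19, 10): d=(15,8) right/bottom  bias=-1
  edge (19, 10)→(14, 20): d=(-5,10) right/bottom  bias=-1
    (2,1)@(5, 3): e=[8,7,175] → X
    (3,1)@(7, 3): e=[44,-9,155] → .
    (2,2)@(5, 5): e=[-12,37,165] → .
    (3,2)@(7, 5): e=[24,21,145] → X
    (4,2)@(9, 5): e=[60,5,125] → X
    (5,2)@(11, 5): e=[96,-11,105] → .
    (3,3)@(7, 7): e=[4,51,135] → X
    (5,3)@(11, 7): e=[76,19,95] → X
    (6,3)@(13, 7): e=[112,3,75] → X
    (7,3)@(15, 7): e=[148,-13,55] → .
    (3,4)@(7, 9): e=[-16,81,125] → .
    (4,4)@(9, 9): e=[20,65,105] → X
    (4,5)@(9, 11): e=[0,95,95] → X  [on edge]
  covered (25 px):
    . . . . . . . . . . .
    . . X . . . . . . . .
    . . . X X . . . . . .
    . . . X X X X . . . .
    . . . . X X X X X . .
    . . . . X X X X X . .
    . . . . . X X X X . .
    . . . . . . X X . . .
    . . . . . . X X . . .
    . . . . . . . . . . .
    . . . . . . . . . . .
    . . . . . . . . . . .
T1:
  2·area = 128
  edge (18, 0)→(10, 13): d=(-8,13) right/bottom  bias=-1
  edge (10, 13)→(2, 10): d=(-8,-3) top-left  bias=+0
  edge (2, 10)→(18, 0): d=(16,-10) top-left  bias=+0
    (8,0)@(17, 1): e=[5,117,6] → X
    (9,0)@(19, 1): e=[-21,123,26] → .
    (7,1)@(15, 3): e=[15,95,18] → X
    (8,1)@(17, 3): e=[-11,101,38] → .
    (5,2)@(11, 5): e=[51,67,10] → X
    (6,2)@(13, 5): e=[25,73,30] → X
    (7,2)@(15, 5): e=[-1,79,50] → .
    (3,3)@(7, 7): e=[87,39,2] → X
    (4,3)@(9, 7): e=[61,45,22] → X
    (7,3)@(15, 7): e=[-17,63,82] → .
    (2,4)@(5, 9): e=[97,17,14] → X
    (6,4)@(13, 9): e=[-7,41,94] → .
  covered (16 px):
    . . . . . . . . X . .
    . . . . . . . X . . .
    . . . . . X X . . . .
    . . . X X X X . . . .
    . . X X X X . . . . .
    . . X X X X . . . . .
    . . . . . . . . . . .
    . . . . . . . . . . .
    . . . . . . . . . . .
    . . . . . . . . . . .
    . . . . . . . . . . .
    . . . . . . . . . . .

Result: [[8,0],[7,1],[5,2],[6,2],[3,3],[4,3],[5,3],[6,3],[2,4],[3,4],[4,4],[5,4],[2,5],[3,5],[4,5],[5,5]]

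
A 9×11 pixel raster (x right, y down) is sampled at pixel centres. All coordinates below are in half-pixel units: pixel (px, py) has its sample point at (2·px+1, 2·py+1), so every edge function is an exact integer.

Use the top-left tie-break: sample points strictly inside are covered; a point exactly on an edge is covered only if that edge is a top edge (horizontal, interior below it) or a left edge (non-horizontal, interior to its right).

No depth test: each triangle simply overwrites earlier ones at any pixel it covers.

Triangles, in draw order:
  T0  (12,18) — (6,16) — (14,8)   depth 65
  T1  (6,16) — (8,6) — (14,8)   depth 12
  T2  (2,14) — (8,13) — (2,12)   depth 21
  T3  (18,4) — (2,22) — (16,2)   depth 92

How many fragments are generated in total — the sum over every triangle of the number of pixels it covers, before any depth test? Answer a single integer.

T0:
  2·area = 64
  edge (12, 18)→(6, 16): d=(-6,-2) top-left  bias=+0
  edge (6, 16)→(14, 8): d=(8,-8) top-left  bias=+0
  edge (14, 8)→(12, 18): d=(-2,10) right/bottom  bias=-1
    (7,1)@(15, 3): e=[96,-32,0] → .  [on edge]
    (8,2)@(17, 5): e=[88,0,-24] → .  [on edge]
    (7,3)@(15, 7): e=[72,0,-8] → .  [on edge]
    (6,4)@(13, 9): e=[56,0,8] → X  [on edge]
    (7,4)@(15, 9): e=[60,16,-12] → .
    (5,5)@(11, 11): e=[40,0,24] → X  [on edge]
    (7,5)@(15, 11): e=[48,32,-16] → .
    (4,6)@(9, 13): e=[24,0,40] → X  [on edge]
    (6,6)@(13, 13): e=[32,32,0] → .  [on edge]
    (1,7)@(3, 15): e=[0,-32,96] → .  [on edge]
    (3,7)@(7, 15): e=[8,0,56] → X  [on edge]
    (6,7)@(13, 15): e=[20,48,-4] → .
    (2,8)@(5, 17): e=[-8,0,72] → .  [on edge]
    (4,8)@(9, 17): e=[0,32,32] → X  [on edge]
    (1,9)@(3, 19): e=[-24,0,88] → .  [on edge]
    (7,9)@(15, 19): e=[0,96,-32] → .  [on edge]
    (0,10)@(1, 21): e=[-40,0,104] → .  [on edge]
  covered (10 px):
    . . . . . . . . .
    . . . . . . . . .
    . . . . . . . . .
    . . . . . . . . .
    . . . . . . X . .
    . . . . . X X . .
    . . . . X X . . .
    . . . X X X . . .
    . . . . X X . . .
    . . . . . . . . .
    . . . . . . . . .
T1:
  2·area = 64
  edge (6, 16)→(8, 6): d=(2,-10) top-left  bias=+0
  edge (8, 6)→(14, 8): d=(6,2) right/bottom  bias=-1
  edge (14, 8)→(6, 16): d=(-8,8) right/bottom  bias=-1
    (4,0)@(9, 1): e=[0,-32,96] → .  [on edge]
    (2,2)@(5, 5): e=[-32,0,96] → .  [on edge]
    (8,2)@(17, 5): e=[88,-24,0] → .  [on edge]
    (4,3)@(9, 7): e=[12,4,48] → X
    (5,3)@(11, 7): e=[32,0,32] → .  [on edge]
    (7,3)@(15, 7): e=[72,-8,0] → .  [on edge]
    (4,4)@(9, 9): e=[16,16,32] → X
    (5,4)@(11, 9): e=[36,12,16] → X
    (6,4)@(13, 9): e=[56,8,0] → .  [on edge]
    (8,4)@(17, 9): e=[96,0,-32] → .  [on edge]
    (3,5)@(7, 11): e=[0,32,32] → X  [on edge]
    (5,5)@(11, 11): e=[40,24,0] → .  [on edge]
    (4,6)@(9, 13): e=[24,40,0] → .  [on edge]
    (3,7)@(7, 15): e=[8,56,0] → .  [on edge]
    (2,8)@(5, 17): e=[-8,72,0] → .  [on edge]
    (1,9)@(3, 19): e=[-24,88,0] → .  [on edge]
    (0,10)@(1, 21): e=[-40,104,0] → .  [on edge]
    (2,10)@(5, 21): e=[0,96,-32] → .  [on edge]
  covered (6 px):
    . . . . . . . . .
    . . . . . . . . .
    . . . . . . . . .
    . . . . X . . . .
    . . . . X X . . .
    . . . X X . . . .
    . . . X . . . . .
    . . . . . . . . .
    . . . . . . . . .
    . . . . . . . . .
    . . . . . . . . .
T2:
  2·area = 12  (B↔C swapped to make it positive)
  edge (2, 14)→(2, 12): d=(0,-2) top-left  bias=+0
  edge (2, 12)→(8, 13): d=(6,1) right/bottom  bias=-1
  edge (8, 13)→(2, 14): d=(-6,1) right/bottom  bias=-1
    (1,6)@(3, 13): e=[2,5,5] → X
    (2,6)@(5, 13): e=[6,3,3] → X
    (3,6)@(7, 13): e=[10,1,1] → X
    (4,6)@(9, 13): e=[14,-1,-1] → .
    (1,7)@(3, 15): e=[2,17,-7] → .
    (2,7)@(5, 15): e=[6,15,-9] → .
    (3,7)@(7, 15): e=[10,13,-11] → .
  covered (3 px):
    . . . . . . . . .
    . . . . . . . . .
    . . . . . . . . .
    . . . . . . . . .
    . . . . . . . . .
    . . . . . . . . .
    . X X X . . . . .
    . . . . . . . . .
    . . . . . . . . .
    . . . . . . . . .
    . . . . . . . . .
T3:
  2·area = 68
  edge (18, 4)→(2, 22): d=(-16,18) right/bottom  bias=-1
  edge (2, 22)→(16, 2): d=(14,-20) top-left  bias=+0
  edge (16, 2)→(18, 4): d=(2,2) right/bottom  bias=-1
    (7,0)@(15, 1): e=[102,-34,0] → .  [on edge]
    (8,1)@(17, 3): e=[34,34,0] → .  [on edge]
    (7,2)@(15, 5): e=[38,22,8] → X
    (8,2)@(17, 5): e=[2,62,4] → X
    (6,3)@(13, 7): e=[42,10,16] → X
    (8,3)@(17, 7): e=[-30,90,8] → .
    (6,4)@(13, 9): e=[10,38,20] → X
    (7,4)@(15, 9): e=[-26,78,16] → .
    (5,5)@(11, 11): e=[14,26,28] → X
    (6,5)@(13, 11): e=[-22,66,24] → .
    (4,6)@(9, 13): e=[18,14,36] → X
    (5,6)@(11, 13): e=[-18,54,32] → .
  covered (8 px):
    . . . . . . . . .
    . . . . . . . . .
    . . . . . . . X X
    . . . . . . X X .
    . . . . . . X . .
    . . . . . X . . .
    . . . . X . . . .
    . . . X . . . . .
    . . . . . . . . .
    . . . . . . . . .
    . . . . . . . . .

Final: 27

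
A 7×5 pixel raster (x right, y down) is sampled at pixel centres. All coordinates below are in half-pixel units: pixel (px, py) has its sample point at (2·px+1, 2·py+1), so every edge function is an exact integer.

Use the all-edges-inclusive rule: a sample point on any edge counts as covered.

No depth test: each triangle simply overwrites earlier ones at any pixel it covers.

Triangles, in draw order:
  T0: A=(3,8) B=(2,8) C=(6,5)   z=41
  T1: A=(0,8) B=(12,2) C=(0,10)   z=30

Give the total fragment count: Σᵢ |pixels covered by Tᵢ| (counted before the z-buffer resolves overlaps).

T0:
  2·area = 3
  edge (3, 8)→(2, 8): d=(-1,0) inclusive
  edge (2, 8)→(6, 5): d=(4,-3) inclusive
  edge (6, 5)→(3, 8): d=(-3,3) inclusive
  covered (0 px):
    . . . . . . .
    . . . . . . .
    . . . . . . .
    . . . . . . .
    . . . . . . .
T1:
  2·area = 24
  edge (0, 8)→(12, 2): d=(12,-6) inclusive
  edge (12, 2)→(0, 10): d=(-12,8) inclusive
  edge (0, 10)→(0, 8): d=(0,-2) inclusive
    (3,2)@(7, 5): e=[6,4,14] → X
    (4,2)@(9, 5): e=[18,-12,18] → .
    (1,3)@(3, 7): e=[6,12,6] → X
    (2,3)@(5, 7): e=[18,-4,10] → .
    (3,3)@(7, 7): e=[30,-20,14] → .
    (0,4)@(1, 9): e=[18,4,2] → X
    (1,4)@(3, 9): e=[30,-12,6] → .
  covered (3 px):
    . . . . . . .
    . . . . . . .
    . . . X . . .
    . X . . . . .
    X . . . . . .

Answer: 3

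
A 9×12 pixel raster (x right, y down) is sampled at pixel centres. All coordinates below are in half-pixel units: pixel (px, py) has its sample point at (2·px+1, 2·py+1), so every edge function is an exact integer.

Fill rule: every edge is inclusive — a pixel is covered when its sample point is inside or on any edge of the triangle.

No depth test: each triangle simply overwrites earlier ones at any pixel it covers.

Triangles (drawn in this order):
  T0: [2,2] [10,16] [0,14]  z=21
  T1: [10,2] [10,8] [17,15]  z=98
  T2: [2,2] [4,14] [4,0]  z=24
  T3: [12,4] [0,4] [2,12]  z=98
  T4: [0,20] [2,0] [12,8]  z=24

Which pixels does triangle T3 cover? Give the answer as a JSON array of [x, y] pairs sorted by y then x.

T0:
  2·area = 124
  edge (2, 2)→(10, 16): d=(8,14) inclusive
  edge (10, 16)→(0, 14): d=(-10,-2) inclusive
  edge (0, 14)→(2, 2): d=(2,-12) inclusive
    (1,2)@(3, 5): e=[10,96,18] → █
    (2,2)@(5, 5): e=[-18,100,42] → ·
    (1,3)@(3, 7): e=[26,76,22] → █
    (2,3)@(5, 7): e=[-2,80,46] → ·
    (0,4)@(1, 9): e=[70,52,2] → █
    (2,4)@(5, 9): e=[14,60,50] → █
    (3,4)@(7, 9): e=[-14,64,74] → ·
    (0,5)@(1, 11): e=[86,32,6] → █
    (3,5)@(7, 11): e=[2,44,78] → █
    (4,5)@(9, 11): e=[-26,48,102] → ·
    (0,6)@(1, 13): e=[102,12,10] → █
    (4,6)@(9, 13): e=[-10,28,106] → ·
    (2,7)@(5, 15): e=[62,0,62] → █  [on edge]
    (7,8)@(15, 17): e=[-62,0,186] → ·  [on edge]
  covered (16 px):
    · · · · · · · · ·
    · · · · · · · · ·
    · █ · · · · · · ·
    · █ · · · · · · ·
    █ █ █ · · · · · ·
    █ █ █ █ · · · · ·
    █ █ █ █ · · · · ·
    · · █ █ █ · · · ·
    · · · · · · · · ·
    · · · · · · · · ·
    · · · · · · · · ·
    · · · · · · · · ·
T1:
  2·area = 42  (B↔C swapped to make it positive)
  edge (10, 2)→(17, 15): d=(7,13) inclusive
  edge (17, 15)→(10, 8): d=(-7,-7) inclusive
  edge (10, 8)→(10, 2): d=(0,-6) inclusive
    (1,0)@(3, 1): e=[84,0,-42] → ·  [on edge]
    (2,1)@(5, 3): e=[72,0,-30] → ·  [on edge]
    (3,2)@(7, 5): e=[60,0,-18] → ·  [on edge]
    (5,2)@(11, 5): e=[8,28,6] → █
    (6,2)@(13, 5): e=[-18,42,18] → ·
    (4,3)@(9, 7): e=[48,0,-6] → ·  [on edge]
    (5,3)@(11, 7): e=[22,14,6] → █
    (6,3)@(13, 7): e=[-4,28,18] → ·
    (5,4)@(11, 9): e=[36,0,6] → █  [on edge]
    (6,4)@(13, 9): e=[10,14,18] → █
    (7,4)@(15, 9): e=[-16,28,30] → ·
    (5,5)@(11, 11): e=[50,-14,6] → ·
    (6,5)@(13, 11): e=[24,0,18] → █  [on edge]
    (7,6)@(15, 13): e=[12,0,30] → █  [on edge]
    (8,7)@(17, 15): e=[0,0,42] → █  [on edge]
  covered (7 px):
    · · · · · · · · ·
    · · · · · · · · ·
    · · · · · █ · · ·
    · · · · · █ · · ·
    · · · · · █ █ · ·
    · · · · · · █ · ·
    · · · · · · · █ ·
    · · · · · · · · █
    · · · · · · · · ·
    · · · · · · · · ·
    · · · · · · · · ·
    · · · · · · · · ·
T2:
  2·area = 28  (B↔C swapped to make it positive)
  edge (2, 2)→(4, 0): d=(2,-2) inclusive
  edge (4, 0)→(4, 14): d=(0,14) inclusive
  edge (4, 14)→(2, 2): d=(-2,-12) inclusive
    (1,0)@(3, 1): e=[0,14,14] → █  [on edge]
    (2,0)@(5, 1): e=[4,-14,38] → ·
    (0,1)@(1, 3): e=[0,42,-14] → ·  [on edge]
    (1,1)@(3, 3): e=[4,14,10] → █
    (2,1)@(5, 3): e=[8,-14,34] → ·
    (1,2)@(3, 5): e=[8,14,6] → █
    (2,2)@(5, 5): e=[12,-14,30] → ·
    (1,3)@(3, 7): e=[12,14,2] → █
    (2,3)@(5, 7): e=[16,-14,26] → ·
    (1,4)@(3, 9): e=[16,14,-2] → ·
  covered (4 px):
    · █ · · · · · · ·
    · █ · · · · · · ·
    · █ · · · · · · ·
    · █ · · · · · · ·
    · · · · · · · · ·
    · · · · · · · · ·
    · · · · · · · · ·
    · · · · · · · · ·
    · · · · · · · · ·
    · · · · · · · · ·
    · · · · · · · · ·
    · · · · · · · · ·
T3:
  2·area = 96  (B↔C swapped to make it positive)
  edge (12, 4)→(2, 12): d=(-10,8) inclusive
  edge (2, 12)→(0, 4): d=(-2,-8) inclusive
  edge (0, 4)→(12, 4): d=(12,0) inclusive
    (0,2)@(1, 5): e=[78,6,12] → █
    (1,2)@(3, 5): e=[62,22,12] → █
    (2,2)@(5, 5): e=[46,38,12] → █
    (3,2)@(7, 5): e=[30,54,12] → █
    (4,2)@(9, 5): e=[14,70,12] → █
    (5,2)@(11, 5): e=[-2,86,12] → ·
    (0,3)@(1, 7): e=[58,2,36] → █
    (4,3)@(9, 7): e=[-6,66,36] → ·
    (0,4)@(1, 9): e=[38,-2,60] → ·
    (1,4)@(3, 9): e=[22,14,60] → █
    (3,4)@(7, 9): e=[-10,46,60] → ·
    (1,5)@(3, 11): e=[2,10,84] → █
  covered (12 px):
    · · · · · · · · ·
    · · · · · · · · ·
    █ █ █ █ █ · · · ·
    █ █ █ █ · · · · ·
    · █ █ · · · · · ·
    · █ · · · · · · ·
    · · · · · · · · ·
    · · · · · · · · ·
    · · · · · · · · ·
    · · · · · · · · ·
    · · · · · · · · ·
    · · · · · · · · ·
T4:
  2·area = 216
  edge (0, 20)→(2, 0): d=(2,-20) inclusive
  edge (2, 0)→(12, 8): d=(10,8) inclusive
  edge (12, 8)→(0, 20): d=(-12,12) inclusive
    (1,0)@(3, 1): e=[22,2,192] → █
    (2,0)@(5, 1): e=[62,-14,168] → ·
    (1,1)@(3, 3): e=[26,22,168] → █
    (2,1)@(5, 3): e=[66,6,144] → █
    (3,1)@(7, 3): e=[106,-10,120] → ·
    (8,1)@(17, 3): e=[306,-90,0] → ·  [on edge]
    (1,2)@(3, 5): e=[30,42,144] → █
    (3,2)@(7, 5): e=[110,10,96] → █
    (4,2)@(9, 5): e=[150,-6,72] → ·
    (7,2)@(15, 5): e=[270,-54,0] → ·  [on edge]
    (1,3)@(3, 7): e=[34,62,120] → █
    (4,3)@(9, 7): e=[154,14,48] → █
    (6,3)@(13, 7): e=[234,-18,0] → ·  [on edge]
    (5,4)@(11, 9): e=[198,18,0] → █  [on edge]
    (4,5)@(9, 11): e=[162,54,0] → █  [on edge]
    (3,6)@(7, 13): e=[126,90,0] → █  [on edge]
    (2,7)@(5, 15): e=[90,126,0] → █  [on edge]
    (1,8)@(3, 17): e=[54,162,0] → █  [on edge]
    (0,9)@(1, 19): e=[18,198,0] → █  [on edge]
  covered (30 px):
    · █ · · · · · · ·
    · █ █ · · · · · ·
    · █ █ █ · · · · ·
    · █ █ █ █ · · · ·
    · █ █ █ █ █ · · ·
    █ █ █ █ █ · · · ·
    █ █ █ █ · · · · ·
    █ █ █ · · · · · ·
    █ █ · · · · · · ·
    █ · · · · · · · ·
    · · · · · · · · ·
    · · · · · · · · ·

Final: [[0,2],[1,2],[2,2],[3,2],[4,2],[0,3],[1,3],[2,3],[3,3],[1,4],[2,4],[1,5]]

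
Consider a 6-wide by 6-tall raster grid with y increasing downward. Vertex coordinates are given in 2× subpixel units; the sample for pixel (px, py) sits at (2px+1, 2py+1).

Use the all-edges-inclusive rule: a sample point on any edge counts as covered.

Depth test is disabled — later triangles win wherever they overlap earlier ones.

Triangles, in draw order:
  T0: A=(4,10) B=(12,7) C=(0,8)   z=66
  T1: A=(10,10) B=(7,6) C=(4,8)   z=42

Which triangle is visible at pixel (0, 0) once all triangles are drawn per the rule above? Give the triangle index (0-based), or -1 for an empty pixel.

T0:
  2·area = 28  (B↔C swapped to make it positive)
  edge (4, 10)→(0, 8): d=(-4,-2) inclusive
  edge (0, 8)→(12, 7): d=(12,-1) inclusive
  edge (12, 7)→(4, 10): d=(-8,3) inclusive
    (1,4)@(3, 9): e=[2,15,11] → #
    (2,4)@(5, 9): e=[6,17,5] → #
    (3,4)@(7, 9): e=[10,19,-1] → ·
    (1,5)@(3, 11): e=[-6,39,-5] → ·
    (2,5)@(5, 11): e=[-2,41,-11] → ·
  covered (2 px):
    · · · · · ·
    · · · · · ·
    · · · · · ·
    · · · · · ·
    · # # · · ·
    · · · · · ·
T1:
  2·area = 18  (B↔C swapped to make it positive)
  edge (10, 10)→(4, 8): d=(-6,-2) inclusive
  edge (4, 8)→(7, 6): d=(3,-2) inclusive
  edge (7, 6)→(10, 10): d=(3,4) inclusive
    (0,3)@(1, 7): e=[0,-9,27] → ·  [on edge]
    (3,3)@(7, 7): e=[12,3,3] → #
    (4,3)@(9, 7): e=[16,7,-5] → ·
    (3,4)@(7, 9): e=[0,9,9] → #  [on edge]
    (4,4)@(9, 9): e=[4,13,1] → #
    (5,4)@(11, 9): e=[8,17,-7] → ·
    (3,5)@(7, 11): e=[-12,15,15] → ·
    (4,5)@(9, 11): e=[-8,19,7] → ·
  covered (3 px):
    · · · · · ·
    · · · · · ·
    · · · · · ·
    · · · # · ·
    · · · # # ·
    · · · · · ·

Z-buffer (winner per pixel, '.' = empty):
  . . . . . .
  . . . . . .
  . . . . . .
  . . . 1 . .
  . 0 0 1 1 .
  . . . . . .

Answer: -1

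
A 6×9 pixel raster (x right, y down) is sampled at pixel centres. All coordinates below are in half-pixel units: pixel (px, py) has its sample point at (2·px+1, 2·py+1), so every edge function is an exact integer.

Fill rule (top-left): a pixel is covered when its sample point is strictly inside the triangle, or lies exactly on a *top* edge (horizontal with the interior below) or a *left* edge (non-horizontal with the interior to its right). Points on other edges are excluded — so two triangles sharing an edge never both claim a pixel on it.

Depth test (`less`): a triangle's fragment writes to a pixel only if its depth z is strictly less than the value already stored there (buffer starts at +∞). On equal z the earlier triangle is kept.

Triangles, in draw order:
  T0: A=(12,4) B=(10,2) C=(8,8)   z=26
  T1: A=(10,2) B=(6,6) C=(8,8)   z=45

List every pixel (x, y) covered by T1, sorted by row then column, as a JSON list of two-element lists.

T0:
  2·area = 16  (B↔C swapped to make it positive)
  edge (12, 4)→(8, 8): d=(-4,4) right/bottom  bias=-1
  edge (8, 8)→(10, 2): d=(2,-6) top-left  bias=+0
  edge (10, 2)→(12, 4): d=(2,2) right/bottom  bias=-1
    (4,0)@(9, 1): e=[24,-8,0] → .  [on edge]
    (5,1)@(11, 3): e=[8,8,0] → .  [on edge]
    (4,2)@(9, 5): e=[8,0,8] → X  [on edge]
    (5,2)@(11, 5): e=[0,12,4] → .  [on edge]
    (4,3)@(9, 7): e=[0,4,12] → .  [on edge]
    (3,4)@(7, 9): e=[0,-4,20] → .  [on edge]
    (2,5)@(5, 11): e=[0,-12,28] → .  [on edge]
    (3,5)@(7, 11): e=[-8,0,24] → .  [on edge]
    (1,6)@(3, 13): e=[0,-20,36] → .  [on edge]
    (0,7)@(1, 15): e=[0,-28,44] → .  [on edge]
    (2,8)@(5, 17): e=[-24,0,40] → .  [on edge]
  covered (1 px):
    . . . . . .
    . . . . . .
    . . . . X .
    . . . . . .
    . . . . . .
    . . . . . .
    . . . . . .
    . . . . . .
    . . . . . .
T1:
  2·area = 16  (B↔C swapped to make it positive)
  edge (10, 2)→(8, 8): d=(-2,6) right/bottom  bias=-1
  edge (8, 8)→(6, 6): d=(-2,-2) top-left  bias=+0
  edge (6, 6)→(10, 2): d=(4,-4) top-left  bias=+0
    (0,0)@(1, 1): e=[56,0,-40] → .  [on edge]
    (5,0)@(11, 1): e=[-4,20,0] → .  [on edge]
    (1,1)@(3, 3): e=[40,0,-24] → .  [on edge]
    (4,1)@(9, 3): e=[4,12,0] → X  [on edge]
    (5,1)@(11, 3): e=[-8,16,8] → .
    (2,2)@(5, 5): e=[24,0,-8] → .  [on edge]
    (3,2)@(7, 5): e=[12,4,0] → X  [on edge]
    (4,2)@(9, 5): e=[0,8,8] → .  [on edge]
    (2,3)@(5, 7): e=[20,-4,0] → .  [on edge]
    (3,3)@(7, 7): e=[8,0,8] → X  [on edge]
    (4,3)@(9, 7): e=[-4,4,16] → .
    (1,4)@(3, 9): e=[28,-12,0] → .  [on edge]
    (4,4)@(9, 9): e=[-8,0,24] → .  [on edge]
    (0,5)@(1, 11): e=[36,-20,0] → .  [on edge]
    (3,5)@(7, 11): e=[0,-8,24] → .  [on edge]
    (5,5)@(11, 11): e=[-24,0,40] → .  [on edge]
    (2,8)@(5, 17): e=[0,-24,40] → .  [on edge]
  covered (3 px):
    . . . . . .
    . . . . X .
    . . . X . .
    . . . X . .
    . . . . . .
    . . . . . .
    . . . . . .
    . . . . . .
    . . . . . .

Answer: [[4,1],[3,2],[3,3]]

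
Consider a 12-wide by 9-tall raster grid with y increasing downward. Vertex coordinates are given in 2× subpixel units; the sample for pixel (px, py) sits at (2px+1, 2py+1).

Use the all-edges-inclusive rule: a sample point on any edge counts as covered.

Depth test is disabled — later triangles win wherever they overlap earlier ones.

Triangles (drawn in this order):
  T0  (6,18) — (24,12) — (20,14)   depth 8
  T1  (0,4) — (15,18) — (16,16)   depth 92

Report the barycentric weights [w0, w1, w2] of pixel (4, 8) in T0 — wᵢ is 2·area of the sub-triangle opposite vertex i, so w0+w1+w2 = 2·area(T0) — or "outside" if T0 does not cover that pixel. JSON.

T0:
  2·area = 12
  edge (6, 18)→(24, 12): d=(18,-6) inclusive
  edge (24, 12)→(20, 14): d=(-4,2) inclusive
  edge (20, 14)→(6, 18): d=(-14,4) inclusive
    (10,6)@(21, 13): e=[0,2,10] → #  [on edge]
    (11,6)@(23, 13): e=[12,-2,2] → ·
    (7,7)@(15, 15): e=[0,6,6] → #  [on edge]
    (8,7)@(17, 15): e=[12,2,-2] → ·
    (10,7)@(21, 15): e=[36,-6,-18] → ·
    (4,8)@(9, 17): e=[0,10,2] → #  [on edge]
    (5,8)@(11, 17): e=[12,6,-6] → ·
    (7,8)@(15, 17): e=[36,-2,-22] → ·
  covered (3 px):
    · · · · · · · · · · · ·
    · · · · · · · · · · · ·
    · · · · · · · · · · · ·
    · · · · · · · · · · · ·
    · · · · · · · · · · · ·
    · · · · · · · · · · · ·
    · · · · · · · · · · # ·
    · · · · · · · # · · · ·
    · · · · # · · · · · · ·
T1:
  2·area = 44  (B↔C swapped to make it positive)
  edge (0, 4)→(16, 16): d=(16,12) inclusive
  edge (16, 16)→(15, 18): d=(-1,2) inclusive
  edge (15, 18)→(0, 4): d=(-15,-14) inclusive
    (4,5)@(9, 11): e=[4,19,21] → #
    (5,5)@(11, 11): e=[-20,15,49] → ·
    (4,6)@(9, 13): e=[36,17,-9] → ·
    (5,6)@(11, 13): e=[12,13,19] → #
    (6,6)@(13, 13): e=[-12,9,47] → ·
    (5,7)@(11, 15): e=[44,11,-11] → ·
    (6,7)@(13, 15): e=[20,7,17] → #
    (7,7)@(15, 15): e=[-4,3,45] → ·
    (6,8)@(13, 17): e=[52,5,-13] → ·
    (7,8)@(15, 17): e=[28,1,15] → #
    (8,8)@(17, 17): e=[4,-3,43] → ·
  covered (4 px):
    · · · · · · · · · · · ·
    · · · · · · · · · · · ·
    · · · · · · · · · · · ·
    · · · · · · · · · · · ·
    · · · · · · · · · · · ·
    · · · · # · · · · · · ·
    · · · · · # · · · · · ·
    · · · · · · # · · · · ·
    · · · · · · · # · · · ·

Answer: [10,2,0]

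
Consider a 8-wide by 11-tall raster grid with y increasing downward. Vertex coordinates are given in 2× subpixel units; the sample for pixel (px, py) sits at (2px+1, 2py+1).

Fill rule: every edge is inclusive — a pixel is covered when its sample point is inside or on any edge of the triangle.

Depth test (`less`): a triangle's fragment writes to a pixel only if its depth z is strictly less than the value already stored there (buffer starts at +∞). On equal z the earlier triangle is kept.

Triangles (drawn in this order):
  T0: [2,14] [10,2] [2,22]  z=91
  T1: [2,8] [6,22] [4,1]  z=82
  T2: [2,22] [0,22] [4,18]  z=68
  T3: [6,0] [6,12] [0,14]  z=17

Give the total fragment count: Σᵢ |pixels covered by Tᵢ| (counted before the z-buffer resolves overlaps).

T0:
  2·area = 64
  edge (2, 14)→(10, 2): d=(8,-12) inclusive
  edge (10, 2)→(2, 22): d=(-8,20) inclusive
  edge (2, 22)→(2, 14): d=(0,-8) inclusive
    (3,3)@(7, 7): e=[4,20,40] → X
    (4,3)@(9, 7): e=[28,-20,56] → .
    (3,4)@(7, 9): e=[20,4,40] → X
    (4,4)@(9, 9): e=[44,-36,56] → .
    (2,5)@(5, 11): e=[12,28,24] → X
    (3,5)@(7, 11): e=[36,-12,40] → .
    (1,6)@(3, 13): e=[4,52,8] → X
    (3,6)@(7, 13): e=[52,-28,40] → .
    (1,7)@(3, 15): e=[20,36,8] → X
    (2,7)@(5, 15): e=[44,-4,24] → .
    (1,8)@(3, 17): e=[36,20,8] → X
    (2,8)@(5, 17): e=[60,-20,24] → .
  covered (8 px):
    . . . . . . . .
    . . . . . . . .
    . . . . . . . .
    . . . X . . . .
    . . . X . . . .
    . . X . . . . .
    . X X . . . . .
    . X . . . . . .
    . X . . . . . .
    . X . . . . . .
    . . . . . . . .
T1:
  2·area = 56  (B↔C swapped to make it positive)
  edge (2, 8)→(4, 1): d=(2,-7) inclusive
  edge (4, 1)→(6, 22): d=(2,21) inclusive
  edge (6, 22)→(2, 8): d=(-4,-14) inclusive
    (1,2)@(3, 5): e=[1,29,26] → X
    (2,2)@(5, 5): e=[15,-13,54] → .
    (1,3)@(3, 7): e=[5,33,18] → X
    (2,3)@(5, 7): e=[19,-9,46] → .
    (1,4)@(3, 9): e=[9,37,10] → X
    (2,4)@(5, 9): e=[23,-5,38] → .
    (1,5)@(3, 11): e=[13,41,2] → X
    (2,5)@(5, 11): e=[27,-1,30] → .
    (1,6)@(3, 13): e=[17,45,-6] → .
    (2,6)@(5, 13): e=[31,3,22] → X
    (3,6)@(7, 13): e=[45,-39,50] → .
    (2,7)@(5, 15): e=[35,7,14] → X
  covered (7 px):
    . . . . . . . .
    . . . . . . . .
    . X . . . . . .
    . X . . . . . .
    . X . . . . . .
    . X . . . . . .
    . . X . . . . .
    . . X . . . . .
    . . X . . . . .
    . . . . . . . .
    . . . . . . . .
T2:
  2·area = 8
  edge (2, 22)→(0, 22): d=(-2,0) inclusive
  edge (0, 22)→(4, 18): d=(4,-4) inclusive
  edge (4, 18)→(2, 22): d=(-2,4) inclusive
    (7,3)@(15, 7): e=[30,0,-22] → .  [on edge]
    (6,4)@(13, 9): e=[26,0,-18] → .  [on edge]
    (5,5)@(11, 11): e=[22,0,-14] → .  [on edge]
    (4,6)@(9, 13): e=[18,0,-10] → .  [on edge]
    (3,7)@(7, 15): e=[14,0,-6] → .  [on edge]
    (2,8)@(5, 17): e=[10,0,-2] → .  [on edge]
    (1,9)@(3, 19): e=[6,0,2] → X  [on edge]
    (2,9)@(5, 19): e=[6,8,-6] → .
    (0,10)@(1, 21): e=[2,0,6] → X  [on edge]
    (1,10)@(3, 21): e=[2,8,-2] → .
  covered (2 px):
    . . . . . . . .
    . . . . . . . .
    . . . . . . . .
    . . . . . . . .
    . . . . . . . .
    . . . . . . . .
    . . . . . . . .
    . . . . . . . .
    . . . . . . . .
    . X . . . . . .
    X . . . . . . .
T3:
  2·area = 72
  edge (6, 0)→(6, 12): d=(0,12) inclusive
  edge (6, 12)→(0, 14): d=(-6,2) inclusive
  edge (0, 14)→(6, 0): d=(6,-14) inclusive
    (2,1)@(5, 3): e=[12,56,4] → X
    (3,1)@(7, 3): e=[-12,52,32] → .
    (2,2)@(5, 5): e=[12,44,16] → X
    (3,2)@(7, 5): e=[-12,40,44] → .
    (1,3)@(3, 7): e=[36,36,0] → X  [on edge]
    (3,3)@(7, 7): e=[-12,28,56] → .
    (1,4)@(3, 9): e=[36,24,12] → X
    (3,4)@(7, 9): e=[-12,16,68] → .
    (7,4)@(15, 9): e=[-108,0,180] → .  [on edge]
    (1,5)@(3, 11): e=[36,12,24] → X
    (3,5)@(7, 11): e=[-12,4,80] → .
    (4,5)@(9, 11): e=[-36,0,108] → .  [on edge]
    (1,6)@(3, 13): e=[36,0,36] → X  [on edge]
  covered (10 px):
    . . . . . . . .
    . . X . . . . .
    . . X . . . . .
    . X X . . . . .
    . X X . . . . .
    . X X . . . . .
    X X . . . . . .
    . . . . . . . .
    . . . . . . . .
    . . . . . . . .
    . . . . . . . .

Answer: 27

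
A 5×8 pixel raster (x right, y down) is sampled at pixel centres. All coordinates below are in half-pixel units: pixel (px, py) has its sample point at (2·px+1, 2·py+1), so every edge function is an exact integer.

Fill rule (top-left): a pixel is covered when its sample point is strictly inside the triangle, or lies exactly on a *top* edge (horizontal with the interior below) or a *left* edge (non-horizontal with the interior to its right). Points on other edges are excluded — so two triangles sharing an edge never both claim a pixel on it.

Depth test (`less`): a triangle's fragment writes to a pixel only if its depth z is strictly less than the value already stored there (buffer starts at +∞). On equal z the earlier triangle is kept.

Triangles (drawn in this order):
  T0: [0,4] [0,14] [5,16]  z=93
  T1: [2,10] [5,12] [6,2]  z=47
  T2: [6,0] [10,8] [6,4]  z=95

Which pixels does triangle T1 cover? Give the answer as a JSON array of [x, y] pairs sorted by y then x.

T0:
  2·area = 50  (B↔C swapped to make it positive)
  edge (0, 4)→(5, 16): d=(5,12) right/bottom  bias=-1
  edge (5, 16)→(0, 14): d=(-5,-2) top-left  bias=+0
  edge (0, 14)→(0, 4): d=(0,-10) top-left  bias=+0
    (0,3)@(1, 7): e=[3,37,10] → X
    (1,3)@(3, 7): e=[-21,41,30] → .
    (0,4)@(1, 9): e=[13,27,10] → X
    (1,4)@(3, 9): e=[-11,31,30] → .
    (0,5)@(1, 11): e=[23,17,10] → X
    (1,5)@(3, 11): e=[-1,21,30] → .
    (0,6)@(1, 13): e=[33,7,10] → X
    (1,6)@(3, 13): e=[9,11,30] → X
    (2,6)@(5, 13): e=[-15,15,50] → .
    (0,7)@(1, 15): e=[43,-3,10] → .
    (1,7)@(3, 15): e=[19,1,30] → X
    (2,7)@(5, 15): e=[-5,5,50] → .
  covered (6 px):
    . . . . .
    . . . . .
    . . . . .
    X . . . .
    X . . . .
    X . . . .
    X X . . .
    . X . . .
T1:
  2·area = 32  (B↔C swapped to make it positive)
  edge (2, 10)→(6, 2): d=(4,-8) top-left  bias=+0
  edge (6, 2)→(5, 12): d=(-1,10) right/bottom  bias=-1
  edge (5, 12)→(2, 10): d=(-3,-2) top-left  bias=+0
    (2,2)@(5, 5): e=[4,7,21] → X
    (3,2)@(7, 5): e=[20,-13,25] → .
    (2,3)@(5, 7): e=[12,5,15] → X
    (3,3)@(7, 7): e=[28,-15,19] → .
    (1,4)@(3, 9): e=[4,23,5] → X
    (3,4)@(7, 9): e=[36,-17,13] → .
    (1,5)@(3, 11): e=[12,21,-1] → .
    (2,5)@(5, 11): e=[28,1,3] → X
    (3,5)@(7, 11): e=[44,-19,7] → .
    (2,6)@(5, 13): e=[36,-1,-3] → .
  covered (5 px):
    . . . . .
    . . . . .
    . . X . .
    . . X . .
    . X X . .
    . . X . .
    . . . . .
    . . . . .
T2:
  2·area = 16
  edge (6, 0)→(10, 8): d=(4,8) right/bottom  bias=-1
  edge (10, 8)→(6, 4): d=(-4,-4) top-left  bias=+0
  edge (6, 4)→(6, 0): d=(0,-4) top-left  bias=+0
    (1,0)@(3, 1): e=[28,0,-12] → .  [on edge]
    (2,1)@(5, 3): e=[20,0,-4] → .  [on edge]
    (3,1)@(7, 3): e=[4,8,4] → X
    (4,1)@(9, 3): e=[-12,16,12] → .
    (3,2)@(7, 5): e=[12,0,4] → X  [on edge]
    (4,2)@(9, 5): e=[-4,8,12] → .
    (3,3)@(7, 7): e=[20,-8,4] → .
    (4,3)@(9, 7): e=[4,0,12] → X  [on edge]
    (4,4)@(9, 9): e=[12,-8,12] → .
  covered (3 px):
    . . . . .
    . . . X .
    . . . X .
    . . . . X
    . . . . .
    . . . . .
    . . . . .
    . . . . .

Final: [[2,2],[2,3],[1,4],[2,4],[2,5]]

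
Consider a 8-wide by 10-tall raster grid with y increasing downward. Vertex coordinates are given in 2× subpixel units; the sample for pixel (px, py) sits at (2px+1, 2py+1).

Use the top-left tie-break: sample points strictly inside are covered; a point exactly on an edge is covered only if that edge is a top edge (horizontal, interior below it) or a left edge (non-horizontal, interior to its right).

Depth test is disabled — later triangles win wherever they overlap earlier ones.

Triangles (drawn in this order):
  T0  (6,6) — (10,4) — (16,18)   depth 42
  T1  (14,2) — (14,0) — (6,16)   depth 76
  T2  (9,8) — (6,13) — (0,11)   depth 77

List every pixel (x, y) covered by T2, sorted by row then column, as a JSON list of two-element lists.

T0:
  2·area = 68
  edge (6, 6)→(10, 4): d=(4,-2) top-left  bias=+0
  edge (10, 4)→(16, 18): d=(6,14) right/bottom  bias=-1
  edge (16, 18)→(6, 6): d=(-10,-12) top-left  bias=+0
    (4,2)@(9, 5): e=[2,20,46] → #
    (5,2)@(11, 5): e=[6,-8,70] → ·
    (3,3)@(7, 7): e=[6,60,2] → #
    (5,3)@(11, 7): e=[14,4,50] → #
    (6,3)@(13, 7): e=[18,-24,74] → ·
    (3,4)@(7, 9): e=[14,72,-18] → ·
    (4,4)@(9, 9): e=[18,44,6] → #
    (6,4)@(13, 9): e=[26,-12,54] → ·
    (4,5)@(9, 11): e=[26,56,-14] → ·
    (5,5)@(11, 11): e=[30,28,10] → #
    (6,5)@(13, 11): e=[34,0,34] → ·  [on edge]
    (5,6)@(11, 13): e=[38,40,-10] → ·
  covered (8 px):
    · · · · · · · ·
    · · · · · · · ·
    · · · · # · · ·
    · · · # # # · ·
    · · · · # # · ·
    · · · · · # · ·
    · · · · · · # ·
    · · · · · · · ·
    · · · · · · · ·
    · · · · · · · ·
T1:
  2·area = 16  (B↔C swapped to make it positive)
  edge (14, 2)→(6, 16): d=(-8,14) right/bottom  bias=-1
  edge (6, 16)→(14, 0): d=(8,-16) top-left  bias=+0
  edge (14, 0)→(14, 2): d=(0,2) right/bottom  bias=-1
    (6,1)@(13, 3): e=[6,8,2] → #
    (7,1)@(15, 3): e=[-22,40,-2] → ·
    (6,2)@(13, 5): e=[-10,24,2] → ·
    (5,3)@(11, 7): e=[2,8,6] → #
    (6,3)@(13, 7): e=[-26,40,2] → ·
    (5,4)@(11, 9): e=[-14,24,6] → ·
  covered (2 px):
    · · · · · · · ·
    · · · · · · # ·
    · · · · · · · ·
    · · · · · # · ·
    · · · · · · · ·
    · · · · · · · ·
    · · · · · · · ·
    · · · · · · · ·
    · · · · · · · ·
    · · · · · · · ·
T2:
  2·area = 36
  edge (9, 8)→(6, 13): d=(-3,5) right/bottom  bias=-1
  edge (6, 13)→(0, 11): d=(-6,-2) top-left  bias=+0
  edge (0, 11)→(9, 8): d=(9,-3) top-left  bias=+0
    (3,4)@(7, 9): e=[7,26,3] → #
    (4,4)@(9, 9): e=[-3,30,9] → ·
    (0,5)@(1, 11): e=[31,2,3] → #
    (1,5)@(3, 11): e=[21,6,9] → #
    (2,5)@(5, 11): e=[11,10,15] → #
    (4,5)@(9, 11): e=[-9,18,27] → ·
    (0,6)@(1, 13): e=[25,-10,21] → ·
    (1,6)@(3, 13): e=[15,-6,27] → ·
    (2,6)@(5, 13): e=[5,-2,33] → ·
    (3,6)@(7, 13): e=[-5,2,39] → ·
  covered (5 px):
    · · · · · · · ·
    · · · · · · · ·
    · · · · · · · ·
    · · · · · · · ·
    · · · # · · · ·
    # # # # · · · ·
    · · · · · · · ·
    · · · · · · · ·
    · · · · · · · ·
    · · · · · · · ·

Answer: [[3,4],[0,5],[1,5],[2,5],[3,5]]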